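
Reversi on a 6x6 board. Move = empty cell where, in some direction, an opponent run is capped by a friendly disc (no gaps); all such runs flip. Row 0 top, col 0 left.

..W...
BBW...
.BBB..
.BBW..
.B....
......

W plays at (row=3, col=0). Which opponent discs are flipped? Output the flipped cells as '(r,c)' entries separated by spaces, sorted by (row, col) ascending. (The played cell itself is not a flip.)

Answer: (2,1) (3,1) (3,2)

Derivation:
Dir NW: edge -> no flip
Dir N: first cell '.' (not opp) -> no flip
Dir NE: opp run (2,1) capped by W -> flip
Dir W: edge -> no flip
Dir E: opp run (3,1) (3,2) capped by W -> flip
Dir SW: edge -> no flip
Dir S: first cell '.' (not opp) -> no flip
Dir SE: opp run (4,1), next='.' -> no flip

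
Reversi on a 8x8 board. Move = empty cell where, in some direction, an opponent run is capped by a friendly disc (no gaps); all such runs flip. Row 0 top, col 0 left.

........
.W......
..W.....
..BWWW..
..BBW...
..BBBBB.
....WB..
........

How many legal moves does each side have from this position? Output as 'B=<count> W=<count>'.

Answer: B=12 W=8

Derivation:
-- B to move --
(0,0): flips 4 -> legal
(0,1): no bracket -> illegal
(0,2): no bracket -> illegal
(1,0): no bracket -> illegal
(1,2): flips 1 -> legal
(1,3): no bracket -> illegal
(2,0): no bracket -> illegal
(2,1): no bracket -> illegal
(2,3): flips 1 -> legal
(2,4): flips 3 -> legal
(2,5): flips 1 -> legal
(2,6): flips 2 -> legal
(3,1): no bracket -> illegal
(3,6): flips 3 -> legal
(4,5): flips 1 -> legal
(4,6): no bracket -> illegal
(6,3): flips 1 -> legal
(7,3): flips 1 -> legal
(7,4): flips 1 -> legal
(7,5): flips 1 -> legal
B mobility = 12
-- W to move --
(2,1): no bracket -> illegal
(2,3): no bracket -> illegal
(3,1): flips 3 -> legal
(4,1): flips 2 -> legal
(4,5): no bracket -> illegal
(4,6): flips 1 -> legal
(4,7): no bracket -> illegal
(5,1): flips 1 -> legal
(5,7): no bracket -> illegal
(6,1): flips 2 -> legal
(6,2): flips 4 -> legal
(6,3): flips 2 -> legal
(6,6): flips 2 -> legal
(6,7): no bracket -> illegal
(7,4): no bracket -> illegal
(7,5): no bracket -> illegal
(7,6): no bracket -> illegal
W mobility = 8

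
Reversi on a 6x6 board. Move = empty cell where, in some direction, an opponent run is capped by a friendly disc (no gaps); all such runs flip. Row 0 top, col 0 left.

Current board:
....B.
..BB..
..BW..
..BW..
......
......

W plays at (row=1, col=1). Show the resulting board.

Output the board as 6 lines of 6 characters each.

Answer: ....B.
.WBB..
..WW..
..BW..
......
......

Derivation:
Place W at (1,1); scan 8 dirs for brackets.
Dir NW: first cell '.' (not opp) -> no flip
Dir N: first cell '.' (not opp) -> no flip
Dir NE: first cell '.' (not opp) -> no flip
Dir W: first cell '.' (not opp) -> no flip
Dir E: opp run (1,2) (1,3), next='.' -> no flip
Dir SW: first cell '.' (not opp) -> no flip
Dir S: first cell '.' (not opp) -> no flip
Dir SE: opp run (2,2) capped by W -> flip
All flips: (2,2)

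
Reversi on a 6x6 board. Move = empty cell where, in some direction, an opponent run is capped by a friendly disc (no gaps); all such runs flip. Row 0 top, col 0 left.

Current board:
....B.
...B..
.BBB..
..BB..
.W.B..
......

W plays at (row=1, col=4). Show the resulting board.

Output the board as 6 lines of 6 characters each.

Place W at (1,4); scan 8 dirs for brackets.
Dir NW: first cell '.' (not opp) -> no flip
Dir N: opp run (0,4), next=edge -> no flip
Dir NE: first cell '.' (not opp) -> no flip
Dir W: opp run (1,3), next='.' -> no flip
Dir E: first cell '.' (not opp) -> no flip
Dir SW: opp run (2,3) (3,2) capped by W -> flip
Dir S: first cell '.' (not opp) -> no flip
Dir SE: first cell '.' (not opp) -> no flip
All flips: (2,3) (3,2)

Answer: ....B.
...BW.
.BBW..
..WB..
.W.B..
......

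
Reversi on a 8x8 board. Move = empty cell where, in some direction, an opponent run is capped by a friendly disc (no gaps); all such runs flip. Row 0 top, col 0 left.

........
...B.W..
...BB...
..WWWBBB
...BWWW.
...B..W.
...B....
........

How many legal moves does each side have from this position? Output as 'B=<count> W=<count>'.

-- B to move --
(0,4): no bracket -> illegal
(0,5): no bracket -> illegal
(0,6): flips 1 -> legal
(1,4): no bracket -> illegal
(1,6): no bracket -> illegal
(2,1): flips 1 -> legal
(2,2): no bracket -> illegal
(2,5): flips 1 -> legal
(2,6): no bracket -> illegal
(3,1): flips 3 -> legal
(4,1): flips 1 -> legal
(4,2): flips 1 -> legal
(4,7): flips 3 -> legal
(5,4): flips 3 -> legal
(5,5): flips 2 -> legal
(5,7): flips 1 -> legal
(6,5): no bracket -> illegal
(6,6): flips 2 -> legal
(6,7): flips 3 -> legal
B mobility = 12
-- W to move --
(0,2): flips 3 -> legal
(0,3): flips 2 -> legal
(0,4): no bracket -> illegal
(1,2): flips 1 -> legal
(1,4): flips 2 -> legal
(2,2): no bracket -> illegal
(2,5): flips 1 -> legal
(2,6): flips 2 -> legal
(2,7): flips 1 -> legal
(4,2): flips 1 -> legal
(4,7): no bracket -> illegal
(5,2): flips 1 -> legal
(5,4): flips 1 -> legal
(6,2): flips 1 -> legal
(6,4): no bracket -> illegal
(7,2): no bracket -> illegal
(7,3): flips 3 -> legal
(7,4): no bracket -> illegal
W mobility = 12

Answer: B=12 W=12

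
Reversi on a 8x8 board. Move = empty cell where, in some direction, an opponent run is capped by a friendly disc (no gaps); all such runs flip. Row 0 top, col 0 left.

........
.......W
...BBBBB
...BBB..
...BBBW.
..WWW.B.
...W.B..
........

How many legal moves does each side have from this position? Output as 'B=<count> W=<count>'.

Answer: B=9 W=9

Derivation:
-- B to move --
(0,6): no bracket -> illegal
(0,7): flips 1 -> legal
(1,6): no bracket -> illegal
(3,6): flips 1 -> legal
(3,7): no bracket -> illegal
(4,1): no bracket -> illegal
(4,2): no bracket -> illegal
(4,7): flips 1 -> legal
(5,1): no bracket -> illegal
(5,5): no bracket -> illegal
(5,7): flips 1 -> legal
(6,1): flips 1 -> legal
(6,2): flips 1 -> legal
(6,4): flips 1 -> legal
(7,2): flips 2 -> legal
(7,3): flips 2 -> legal
(7,4): no bracket -> illegal
B mobility = 9
-- W to move --
(1,2): no bracket -> illegal
(1,3): flips 5 -> legal
(1,4): flips 3 -> legal
(1,5): no bracket -> illegal
(1,6): flips 3 -> legal
(2,2): no bracket -> illegal
(3,2): flips 1 -> legal
(3,6): flips 1 -> legal
(3,7): flips 1 -> legal
(4,2): flips 3 -> legal
(4,7): no bracket -> illegal
(5,5): no bracket -> illegal
(5,7): no bracket -> illegal
(6,4): no bracket -> illegal
(6,6): flips 1 -> legal
(6,7): no bracket -> illegal
(7,4): no bracket -> illegal
(7,5): no bracket -> illegal
(7,6): flips 1 -> legal
W mobility = 9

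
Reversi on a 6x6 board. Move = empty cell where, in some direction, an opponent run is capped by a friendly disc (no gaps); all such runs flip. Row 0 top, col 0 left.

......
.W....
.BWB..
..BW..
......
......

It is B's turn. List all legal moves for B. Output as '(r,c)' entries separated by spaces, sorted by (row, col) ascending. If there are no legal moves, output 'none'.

(0,0): no bracket -> illegal
(0,1): flips 1 -> legal
(0,2): no bracket -> illegal
(1,0): no bracket -> illegal
(1,2): flips 1 -> legal
(1,3): no bracket -> illegal
(2,0): no bracket -> illegal
(2,4): no bracket -> illegal
(3,1): no bracket -> illegal
(3,4): flips 1 -> legal
(4,2): no bracket -> illegal
(4,3): flips 1 -> legal
(4,4): no bracket -> illegal

Answer: (0,1) (1,2) (3,4) (4,3)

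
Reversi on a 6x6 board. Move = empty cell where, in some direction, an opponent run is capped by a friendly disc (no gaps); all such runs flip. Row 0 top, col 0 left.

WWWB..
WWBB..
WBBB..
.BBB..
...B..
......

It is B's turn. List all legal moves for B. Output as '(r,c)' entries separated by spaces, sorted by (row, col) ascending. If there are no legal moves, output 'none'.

(3,0): no bracket -> illegal

Answer: none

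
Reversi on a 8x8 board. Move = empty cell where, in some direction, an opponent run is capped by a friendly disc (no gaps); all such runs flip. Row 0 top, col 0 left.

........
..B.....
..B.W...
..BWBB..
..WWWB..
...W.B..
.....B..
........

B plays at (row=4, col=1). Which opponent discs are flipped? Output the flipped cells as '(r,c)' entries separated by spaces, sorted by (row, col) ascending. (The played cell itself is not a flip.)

Answer: (4,2) (4,3) (4,4)

Derivation:
Dir NW: first cell '.' (not opp) -> no flip
Dir N: first cell '.' (not opp) -> no flip
Dir NE: first cell 'B' (not opp) -> no flip
Dir W: first cell '.' (not opp) -> no flip
Dir E: opp run (4,2) (4,3) (4,4) capped by B -> flip
Dir SW: first cell '.' (not opp) -> no flip
Dir S: first cell '.' (not opp) -> no flip
Dir SE: first cell '.' (not opp) -> no flip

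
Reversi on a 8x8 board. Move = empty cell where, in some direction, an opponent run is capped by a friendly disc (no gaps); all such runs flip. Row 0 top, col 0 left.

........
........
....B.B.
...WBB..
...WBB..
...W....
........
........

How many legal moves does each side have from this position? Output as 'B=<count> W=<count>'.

Answer: B=5 W=6

Derivation:
-- B to move --
(2,2): flips 1 -> legal
(2,3): no bracket -> illegal
(3,2): flips 1 -> legal
(4,2): flips 2 -> legal
(5,2): flips 1 -> legal
(5,4): no bracket -> illegal
(6,2): flips 1 -> legal
(6,3): no bracket -> illegal
(6,4): no bracket -> illegal
B mobility = 5
-- W to move --
(1,3): no bracket -> illegal
(1,4): no bracket -> illegal
(1,5): flips 1 -> legal
(1,6): no bracket -> illegal
(1,7): flips 3 -> legal
(2,3): no bracket -> illegal
(2,5): flips 1 -> legal
(2,7): no bracket -> illegal
(3,6): flips 2 -> legal
(3,7): no bracket -> illegal
(4,6): flips 2 -> legal
(5,4): no bracket -> illegal
(5,5): flips 1 -> legal
(5,6): no bracket -> illegal
W mobility = 6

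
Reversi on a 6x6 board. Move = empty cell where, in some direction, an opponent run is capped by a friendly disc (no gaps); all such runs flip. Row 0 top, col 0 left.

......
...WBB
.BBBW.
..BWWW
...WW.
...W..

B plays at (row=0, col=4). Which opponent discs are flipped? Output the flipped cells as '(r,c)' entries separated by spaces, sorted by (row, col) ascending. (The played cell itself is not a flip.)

Answer: (1,3)

Derivation:
Dir NW: edge -> no flip
Dir N: edge -> no flip
Dir NE: edge -> no flip
Dir W: first cell '.' (not opp) -> no flip
Dir E: first cell '.' (not opp) -> no flip
Dir SW: opp run (1,3) capped by B -> flip
Dir S: first cell 'B' (not opp) -> no flip
Dir SE: first cell 'B' (not opp) -> no flip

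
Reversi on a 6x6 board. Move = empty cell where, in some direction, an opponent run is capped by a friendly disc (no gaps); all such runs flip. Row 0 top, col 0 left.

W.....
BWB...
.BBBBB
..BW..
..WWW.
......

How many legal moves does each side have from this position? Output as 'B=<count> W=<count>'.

Answer: B=7 W=5

Derivation:
-- B to move --
(0,1): flips 1 -> legal
(0,2): no bracket -> illegal
(2,0): no bracket -> illegal
(3,1): no bracket -> illegal
(3,4): flips 1 -> legal
(3,5): no bracket -> illegal
(4,1): no bracket -> illegal
(4,5): no bracket -> illegal
(5,1): flips 2 -> legal
(5,2): flips 1 -> legal
(5,3): flips 2 -> legal
(5,4): flips 1 -> legal
(5,5): flips 2 -> legal
B mobility = 7
-- W to move --
(0,1): no bracket -> illegal
(0,2): flips 3 -> legal
(0,3): no bracket -> illegal
(1,3): flips 2 -> legal
(1,4): no bracket -> illegal
(1,5): flips 1 -> legal
(2,0): flips 1 -> legal
(3,0): no bracket -> illegal
(3,1): flips 2 -> legal
(3,4): no bracket -> illegal
(3,5): no bracket -> illegal
(4,1): no bracket -> illegal
W mobility = 5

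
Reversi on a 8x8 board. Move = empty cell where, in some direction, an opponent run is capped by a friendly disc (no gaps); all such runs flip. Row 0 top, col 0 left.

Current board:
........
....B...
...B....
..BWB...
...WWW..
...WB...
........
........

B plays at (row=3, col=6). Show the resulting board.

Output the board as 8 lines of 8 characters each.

Place B at (3,6); scan 8 dirs for brackets.
Dir NW: first cell '.' (not opp) -> no flip
Dir N: first cell '.' (not opp) -> no flip
Dir NE: first cell '.' (not opp) -> no flip
Dir W: first cell '.' (not opp) -> no flip
Dir E: first cell '.' (not opp) -> no flip
Dir SW: opp run (4,5) capped by B -> flip
Dir S: first cell '.' (not opp) -> no flip
Dir SE: first cell '.' (not opp) -> no flip
All flips: (4,5)

Answer: ........
....B...
...B....
..BWB.B.
...WWB..
...WB...
........
........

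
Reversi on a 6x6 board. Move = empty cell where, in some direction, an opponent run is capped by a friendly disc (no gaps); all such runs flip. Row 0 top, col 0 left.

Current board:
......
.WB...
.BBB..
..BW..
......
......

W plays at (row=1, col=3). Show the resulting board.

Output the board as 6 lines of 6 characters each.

Answer: ......
.WWW..
.BBW..
..BW..
......
......

Derivation:
Place W at (1,3); scan 8 dirs for brackets.
Dir NW: first cell '.' (not opp) -> no flip
Dir N: first cell '.' (not opp) -> no flip
Dir NE: first cell '.' (not opp) -> no flip
Dir W: opp run (1,2) capped by W -> flip
Dir E: first cell '.' (not opp) -> no flip
Dir SW: opp run (2,2), next='.' -> no flip
Dir S: opp run (2,3) capped by W -> flip
Dir SE: first cell '.' (not opp) -> no flip
All flips: (1,2) (2,3)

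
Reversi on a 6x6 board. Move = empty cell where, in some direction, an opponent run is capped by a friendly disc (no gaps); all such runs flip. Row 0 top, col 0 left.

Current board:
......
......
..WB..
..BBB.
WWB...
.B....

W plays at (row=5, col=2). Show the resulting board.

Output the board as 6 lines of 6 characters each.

Place W at (5,2); scan 8 dirs for brackets.
Dir NW: first cell 'W' (not opp) -> no flip
Dir N: opp run (4,2) (3,2) capped by W -> flip
Dir NE: first cell '.' (not opp) -> no flip
Dir W: opp run (5,1), next='.' -> no flip
Dir E: first cell '.' (not opp) -> no flip
Dir SW: edge -> no flip
Dir S: edge -> no flip
Dir SE: edge -> no flip
All flips: (3,2) (4,2)

Answer: ......
......
..WB..
..WBB.
WWW...
.BW...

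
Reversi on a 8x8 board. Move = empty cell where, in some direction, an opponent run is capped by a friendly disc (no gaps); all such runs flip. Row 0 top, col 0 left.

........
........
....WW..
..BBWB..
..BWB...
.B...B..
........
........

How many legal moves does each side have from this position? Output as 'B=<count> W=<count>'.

-- B to move --
(1,3): flips 1 -> legal
(1,4): flips 2 -> legal
(1,5): flips 2 -> legal
(1,6): no bracket -> illegal
(2,3): no bracket -> illegal
(2,6): no bracket -> illegal
(3,6): no bracket -> illegal
(4,5): no bracket -> illegal
(5,2): no bracket -> illegal
(5,3): flips 1 -> legal
(5,4): flips 1 -> legal
B mobility = 5
-- W to move --
(2,1): flips 1 -> legal
(2,2): no bracket -> illegal
(2,3): flips 1 -> legal
(2,6): no bracket -> illegal
(3,1): flips 2 -> legal
(3,6): flips 1 -> legal
(4,0): no bracket -> illegal
(4,1): flips 1 -> legal
(4,5): flips 2 -> legal
(4,6): flips 1 -> legal
(5,0): no bracket -> illegal
(5,2): no bracket -> illegal
(5,3): no bracket -> illegal
(5,4): flips 1 -> legal
(5,6): no bracket -> illegal
(6,0): flips 3 -> legal
(6,1): no bracket -> illegal
(6,2): no bracket -> illegal
(6,4): no bracket -> illegal
(6,5): no bracket -> illegal
(6,6): no bracket -> illegal
W mobility = 9

Answer: B=5 W=9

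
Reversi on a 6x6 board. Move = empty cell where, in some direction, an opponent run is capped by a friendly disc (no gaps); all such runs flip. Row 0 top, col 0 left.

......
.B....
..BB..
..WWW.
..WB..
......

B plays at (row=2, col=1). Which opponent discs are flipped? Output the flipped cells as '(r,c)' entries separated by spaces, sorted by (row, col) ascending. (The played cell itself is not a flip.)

Answer: (3,2)

Derivation:
Dir NW: first cell '.' (not opp) -> no flip
Dir N: first cell 'B' (not opp) -> no flip
Dir NE: first cell '.' (not opp) -> no flip
Dir W: first cell '.' (not opp) -> no flip
Dir E: first cell 'B' (not opp) -> no flip
Dir SW: first cell '.' (not opp) -> no flip
Dir S: first cell '.' (not opp) -> no flip
Dir SE: opp run (3,2) capped by B -> flip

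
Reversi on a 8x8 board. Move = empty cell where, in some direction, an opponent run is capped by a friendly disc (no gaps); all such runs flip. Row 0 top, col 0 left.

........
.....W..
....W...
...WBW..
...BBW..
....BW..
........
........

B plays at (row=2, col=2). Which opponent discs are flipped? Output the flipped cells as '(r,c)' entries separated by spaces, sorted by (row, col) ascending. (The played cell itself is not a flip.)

Dir NW: first cell '.' (not opp) -> no flip
Dir N: first cell '.' (not opp) -> no flip
Dir NE: first cell '.' (not opp) -> no flip
Dir W: first cell '.' (not opp) -> no flip
Dir E: first cell '.' (not opp) -> no flip
Dir SW: first cell '.' (not opp) -> no flip
Dir S: first cell '.' (not opp) -> no flip
Dir SE: opp run (3,3) capped by B -> flip

Answer: (3,3)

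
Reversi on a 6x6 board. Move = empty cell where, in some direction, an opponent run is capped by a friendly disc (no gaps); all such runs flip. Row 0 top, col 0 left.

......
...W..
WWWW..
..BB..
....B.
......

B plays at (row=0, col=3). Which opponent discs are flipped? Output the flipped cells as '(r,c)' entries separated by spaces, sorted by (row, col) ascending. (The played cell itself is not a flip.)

Dir NW: edge -> no flip
Dir N: edge -> no flip
Dir NE: edge -> no flip
Dir W: first cell '.' (not opp) -> no flip
Dir E: first cell '.' (not opp) -> no flip
Dir SW: first cell '.' (not opp) -> no flip
Dir S: opp run (1,3) (2,3) capped by B -> flip
Dir SE: first cell '.' (not opp) -> no flip

Answer: (1,3) (2,3)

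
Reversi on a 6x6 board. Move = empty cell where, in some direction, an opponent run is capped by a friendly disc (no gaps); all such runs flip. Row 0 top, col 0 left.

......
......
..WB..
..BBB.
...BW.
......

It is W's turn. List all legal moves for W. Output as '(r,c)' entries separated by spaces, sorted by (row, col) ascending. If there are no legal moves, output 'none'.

(1,2): no bracket -> illegal
(1,3): no bracket -> illegal
(1,4): no bracket -> illegal
(2,1): no bracket -> illegal
(2,4): flips 2 -> legal
(2,5): no bracket -> illegal
(3,1): no bracket -> illegal
(3,5): no bracket -> illegal
(4,1): no bracket -> illegal
(4,2): flips 2 -> legal
(4,5): no bracket -> illegal
(5,2): no bracket -> illegal
(5,3): no bracket -> illegal
(5,4): no bracket -> illegal

Answer: (2,4) (4,2)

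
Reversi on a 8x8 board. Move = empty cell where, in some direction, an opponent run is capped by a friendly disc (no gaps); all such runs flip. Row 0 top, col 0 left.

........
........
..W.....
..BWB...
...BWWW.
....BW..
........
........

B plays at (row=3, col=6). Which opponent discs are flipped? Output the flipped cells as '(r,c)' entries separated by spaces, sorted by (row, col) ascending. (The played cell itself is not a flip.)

Answer: (4,5)

Derivation:
Dir NW: first cell '.' (not opp) -> no flip
Dir N: first cell '.' (not opp) -> no flip
Dir NE: first cell '.' (not opp) -> no flip
Dir W: first cell '.' (not opp) -> no flip
Dir E: first cell '.' (not opp) -> no flip
Dir SW: opp run (4,5) capped by B -> flip
Dir S: opp run (4,6), next='.' -> no flip
Dir SE: first cell '.' (not opp) -> no flip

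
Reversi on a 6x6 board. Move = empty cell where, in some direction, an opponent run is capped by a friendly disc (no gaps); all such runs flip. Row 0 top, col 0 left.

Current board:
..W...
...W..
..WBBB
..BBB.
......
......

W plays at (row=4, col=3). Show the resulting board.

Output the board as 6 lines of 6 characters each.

Place W at (4,3); scan 8 dirs for brackets.
Dir NW: opp run (3,2), next='.' -> no flip
Dir N: opp run (3,3) (2,3) capped by W -> flip
Dir NE: opp run (3,4) (2,5), next=edge -> no flip
Dir W: first cell '.' (not opp) -> no flip
Dir E: first cell '.' (not opp) -> no flip
Dir SW: first cell '.' (not opp) -> no flip
Dir S: first cell '.' (not opp) -> no flip
Dir SE: first cell '.' (not opp) -> no flip
All flips: (2,3) (3,3)

Answer: ..W...
...W..
..WWBB
..BWB.
...W..
......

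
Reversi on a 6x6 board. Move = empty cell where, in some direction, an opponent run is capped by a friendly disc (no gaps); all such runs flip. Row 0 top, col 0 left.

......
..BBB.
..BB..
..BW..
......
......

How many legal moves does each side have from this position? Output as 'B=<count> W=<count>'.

-- B to move --
(2,4): no bracket -> illegal
(3,4): flips 1 -> legal
(4,2): no bracket -> illegal
(4,3): flips 1 -> legal
(4,4): flips 1 -> legal
B mobility = 3
-- W to move --
(0,1): no bracket -> illegal
(0,2): no bracket -> illegal
(0,3): flips 2 -> legal
(0,4): no bracket -> illegal
(0,5): no bracket -> illegal
(1,1): flips 1 -> legal
(1,5): no bracket -> illegal
(2,1): no bracket -> illegal
(2,4): no bracket -> illegal
(2,5): no bracket -> illegal
(3,1): flips 1 -> legal
(3,4): no bracket -> illegal
(4,1): no bracket -> illegal
(4,2): no bracket -> illegal
(4,3): no bracket -> illegal
W mobility = 3

Answer: B=3 W=3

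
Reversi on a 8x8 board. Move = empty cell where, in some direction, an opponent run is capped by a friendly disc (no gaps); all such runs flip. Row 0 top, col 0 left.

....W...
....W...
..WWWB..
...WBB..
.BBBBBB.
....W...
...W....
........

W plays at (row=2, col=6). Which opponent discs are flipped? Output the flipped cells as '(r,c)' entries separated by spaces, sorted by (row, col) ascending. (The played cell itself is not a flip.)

Answer: (2,5)

Derivation:
Dir NW: first cell '.' (not opp) -> no flip
Dir N: first cell '.' (not opp) -> no flip
Dir NE: first cell '.' (not opp) -> no flip
Dir W: opp run (2,5) capped by W -> flip
Dir E: first cell '.' (not opp) -> no flip
Dir SW: opp run (3,5) (4,4), next='.' -> no flip
Dir S: first cell '.' (not opp) -> no flip
Dir SE: first cell '.' (not opp) -> no flip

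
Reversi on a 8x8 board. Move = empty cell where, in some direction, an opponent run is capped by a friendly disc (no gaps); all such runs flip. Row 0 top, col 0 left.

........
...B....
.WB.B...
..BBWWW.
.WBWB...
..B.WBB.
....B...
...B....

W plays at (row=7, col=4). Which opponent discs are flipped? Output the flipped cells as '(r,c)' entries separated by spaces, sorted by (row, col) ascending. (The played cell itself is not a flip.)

Answer: (6,4)

Derivation:
Dir NW: first cell '.' (not opp) -> no flip
Dir N: opp run (6,4) capped by W -> flip
Dir NE: first cell '.' (not opp) -> no flip
Dir W: opp run (7,3), next='.' -> no flip
Dir E: first cell '.' (not opp) -> no flip
Dir SW: edge -> no flip
Dir S: edge -> no flip
Dir SE: edge -> no flip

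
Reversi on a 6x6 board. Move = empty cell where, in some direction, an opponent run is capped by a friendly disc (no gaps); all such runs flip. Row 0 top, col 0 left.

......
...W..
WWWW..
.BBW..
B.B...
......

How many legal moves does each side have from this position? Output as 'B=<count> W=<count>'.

-- B to move --
(0,2): no bracket -> illegal
(0,3): no bracket -> illegal
(0,4): flips 2 -> legal
(1,0): flips 1 -> legal
(1,1): flips 1 -> legal
(1,2): flips 1 -> legal
(1,4): flips 1 -> legal
(2,4): flips 1 -> legal
(3,0): no bracket -> illegal
(3,4): flips 1 -> legal
(4,3): no bracket -> illegal
(4,4): no bracket -> illegal
B mobility = 7
-- W to move --
(3,0): flips 2 -> legal
(4,1): flips 2 -> legal
(4,3): flips 1 -> legal
(5,0): no bracket -> illegal
(5,1): flips 1 -> legal
(5,2): flips 2 -> legal
(5,3): flips 2 -> legal
W mobility = 6

Answer: B=7 W=6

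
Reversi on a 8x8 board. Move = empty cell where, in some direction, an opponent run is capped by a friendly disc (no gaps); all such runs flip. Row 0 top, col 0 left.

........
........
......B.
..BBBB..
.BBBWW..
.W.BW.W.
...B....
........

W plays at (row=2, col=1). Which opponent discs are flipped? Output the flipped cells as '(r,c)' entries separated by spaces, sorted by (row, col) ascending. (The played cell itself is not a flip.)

Answer: (3,2) (4,3)

Derivation:
Dir NW: first cell '.' (not opp) -> no flip
Dir N: first cell '.' (not opp) -> no flip
Dir NE: first cell '.' (not opp) -> no flip
Dir W: first cell '.' (not opp) -> no flip
Dir E: first cell '.' (not opp) -> no flip
Dir SW: first cell '.' (not opp) -> no flip
Dir S: first cell '.' (not opp) -> no flip
Dir SE: opp run (3,2) (4,3) capped by W -> flip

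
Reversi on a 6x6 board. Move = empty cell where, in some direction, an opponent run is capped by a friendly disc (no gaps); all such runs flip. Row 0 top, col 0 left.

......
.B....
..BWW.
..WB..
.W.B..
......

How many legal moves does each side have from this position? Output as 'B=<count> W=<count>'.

-- B to move --
(1,2): no bracket -> illegal
(1,3): flips 1 -> legal
(1,4): no bracket -> illegal
(1,5): flips 1 -> legal
(2,1): flips 1 -> legal
(2,5): flips 2 -> legal
(3,0): no bracket -> illegal
(3,1): flips 1 -> legal
(3,4): no bracket -> illegal
(3,5): no bracket -> illegal
(4,0): no bracket -> illegal
(4,2): flips 1 -> legal
(5,0): no bracket -> illegal
(5,1): no bracket -> illegal
(5,2): no bracket -> illegal
B mobility = 6
-- W to move --
(0,0): no bracket -> illegal
(0,1): no bracket -> illegal
(0,2): no bracket -> illegal
(1,0): no bracket -> illegal
(1,2): flips 1 -> legal
(1,3): no bracket -> illegal
(2,0): no bracket -> illegal
(2,1): flips 1 -> legal
(3,1): no bracket -> illegal
(3,4): flips 1 -> legal
(4,2): flips 1 -> legal
(4,4): no bracket -> illegal
(5,2): no bracket -> illegal
(5,3): flips 2 -> legal
(5,4): flips 1 -> legal
W mobility = 6

Answer: B=6 W=6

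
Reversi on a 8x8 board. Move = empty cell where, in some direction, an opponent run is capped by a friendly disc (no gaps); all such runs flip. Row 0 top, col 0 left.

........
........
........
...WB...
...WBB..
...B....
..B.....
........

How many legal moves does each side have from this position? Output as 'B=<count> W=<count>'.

-- B to move --
(2,2): flips 1 -> legal
(2,3): flips 2 -> legal
(2,4): no bracket -> illegal
(3,2): flips 1 -> legal
(4,2): flips 1 -> legal
(5,2): flips 1 -> legal
(5,4): no bracket -> illegal
B mobility = 5
-- W to move --
(2,3): no bracket -> illegal
(2,4): no bracket -> illegal
(2,5): flips 1 -> legal
(3,5): flips 1 -> legal
(3,6): no bracket -> illegal
(4,2): no bracket -> illegal
(4,6): flips 2 -> legal
(5,1): no bracket -> illegal
(5,2): no bracket -> illegal
(5,4): no bracket -> illegal
(5,5): flips 1 -> legal
(5,6): no bracket -> illegal
(6,1): no bracket -> illegal
(6,3): flips 1 -> legal
(6,4): no bracket -> illegal
(7,1): no bracket -> illegal
(7,2): no bracket -> illegal
(7,3): no bracket -> illegal
W mobility = 5

Answer: B=5 W=5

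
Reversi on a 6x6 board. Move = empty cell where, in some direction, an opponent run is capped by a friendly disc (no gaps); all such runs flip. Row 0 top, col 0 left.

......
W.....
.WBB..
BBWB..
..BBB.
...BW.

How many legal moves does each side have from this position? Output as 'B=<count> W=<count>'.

Answer: B=5 W=6

Derivation:
-- B to move --
(0,0): no bracket -> illegal
(0,1): no bracket -> illegal
(1,1): flips 1 -> legal
(1,2): flips 1 -> legal
(2,0): flips 1 -> legal
(4,1): flips 1 -> legal
(4,5): no bracket -> illegal
(5,5): flips 1 -> legal
B mobility = 5
-- W to move --
(1,1): no bracket -> illegal
(1,2): flips 1 -> legal
(1,3): no bracket -> illegal
(1,4): flips 1 -> legal
(2,0): no bracket -> illegal
(2,4): flips 2 -> legal
(3,4): flips 2 -> legal
(3,5): no bracket -> illegal
(4,0): no bracket -> illegal
(4,1): flips 1 -> legal
(4,5): no bracket -> illegal
(5,1): no bracket -> illegal
(5,2): flips 2 -> legal
(5,5): no bracket -> illegal
W mobility = 6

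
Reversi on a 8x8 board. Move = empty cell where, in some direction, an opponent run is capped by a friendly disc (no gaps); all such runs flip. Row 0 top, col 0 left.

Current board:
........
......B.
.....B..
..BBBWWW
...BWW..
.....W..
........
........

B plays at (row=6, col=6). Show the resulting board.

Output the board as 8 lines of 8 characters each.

Answer: ........
......B.
.....B..
..BBBWWW
...BBW..
.....B..
......B.
........

Derivation:
Place B at (6,6); scan 8 dirs for brackets.
Dir NW: opp run (5,5) (4,4) capped by B -> flip
Dir N: first cell '.' (not opp) -> no flip
Dir NE: first cell '.' (not opp) -> no flip
Dir W: first cell '.' (not opp) -> no flip
Dir E: first cell '.' (not opp) -> no flip
Dir SW: first cell '.' (not opp) -> no flip
Dir S: first cell '.' (not opp) -> no flip
Dir SE: first cell '.' (not opp) -> no flip
All flips: (4,4) (5,5)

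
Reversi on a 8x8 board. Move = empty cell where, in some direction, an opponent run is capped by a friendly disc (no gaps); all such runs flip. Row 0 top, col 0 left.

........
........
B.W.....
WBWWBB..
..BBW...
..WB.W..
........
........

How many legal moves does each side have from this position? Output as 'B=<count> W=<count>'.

Answer: B=11 W=11

Derivation:
-- B to move --
(1,1): no bracket -> illegal
(1,2): flips 2 -> legal
(1,3): flips 1 -> legal
(2,1): flips 1 -> legal
(2,3): flips 1 -> legal
(2,4): flips 1 -> legal
(4,0): flips 1 -> legal
(4,1): no bracket -> illegal
(4,5): flips 1 -> legal
(4,6): no bracket -> illegal
(5,1): flips 1 -> legal
(5,4): flips 1 -> legal
(5,6): no bracket -> illegal
(6,1): flips 1 -> legal
(6,2): flips 1 -> legal
(6,3): no bracket -> illegal
(6,4): no bracket -> illegal
(6,5): no bracket -> illegal
(6,6): no bracket -> illegal
B mobility = 11
-- W to move --
(1,0): flips 1 -> legal
(1,1): no bracket -> illegal
(2,1): no bracket -> illegal
(2,3): no bracket -> illegal
(2,4): flips 1 -> legal
(2,5): flips 2 -> legal
(2,6): flips 1 -> legal
(3,6): flips 2 -> legal
(4,0): flips 1 -> legal
(4,1): flips 2 -> legal
(4,5): no bracket -> illegal
(4,6): no bracket -> illegal
(5,1): flips 1 -> legal
(5,4): flips 2 -> legal
(6,2): flips 1 -> legal
(6,3): flips 2 -> legal
(6,4): no bracket -> illegal
W mobility = 11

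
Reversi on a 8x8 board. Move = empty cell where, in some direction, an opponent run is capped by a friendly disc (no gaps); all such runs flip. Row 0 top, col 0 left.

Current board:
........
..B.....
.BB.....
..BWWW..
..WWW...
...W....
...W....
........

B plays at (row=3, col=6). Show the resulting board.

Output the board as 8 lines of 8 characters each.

Answer: ........
..B.....
.BB.....
..BBBBB.
..WWW...
...W....
...W....
........

Derivation:
Place B at (3,6); scan 8 dirs for brackets.
Dir NW: first cell '.' (not opp) -> no flip
Dir N: first cell '.' (not opp) -> no flip
Dir NE: first cell '.' (not opp) -> no flip
Dir W: opp run (3,5) (3,4) (3,3) capped by B -> flip
Dir E: first cell '.' (not opp) -> no flip
Dir SW: first cell '.' (not opp) -> no flip
Dir S: first cell '.' (not opp) -> no flip
Dir SE: first cell '.' (not opp) -> no flip
All flips: (3,3) (3,4) (3,5)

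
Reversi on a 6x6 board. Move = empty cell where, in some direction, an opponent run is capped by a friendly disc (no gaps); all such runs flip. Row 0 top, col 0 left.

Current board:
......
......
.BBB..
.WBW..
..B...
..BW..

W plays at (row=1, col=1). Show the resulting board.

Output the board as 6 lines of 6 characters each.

Place W at (1,1); scan 8 dirs for brackets.
Dir NW: first cell '.' (not opp) -> no flip
Dir N: first cell '.' (not opp) -> no flip
Dir NE: first cell '.' (not opp) -> no flip
Dir W: first cell '.' (not opp) -> no flip
Dir E: first cell '.' (not opp) -> no flip
Dir SW: first cell '.' (not opp) -> no flip
Dir S: opp run (2,1) capped by W -> flip
Dir SE: opp run (2,2) capped by W -> flip
All flips: (2,1) (2,2)

Answer: ......
.W....
.WWB..
.WBW..
..B...
..BW..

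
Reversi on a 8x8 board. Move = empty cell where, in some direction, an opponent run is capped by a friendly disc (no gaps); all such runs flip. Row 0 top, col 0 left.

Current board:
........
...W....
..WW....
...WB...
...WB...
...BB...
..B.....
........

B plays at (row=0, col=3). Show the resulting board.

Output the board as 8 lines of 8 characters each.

Place B at (0,3); scan 8 dirs for brackets.
Dir NW: edge -> no flip
Dir N: edge -> no flip
Dir NE: edge -> no flip
Dir W: first cell '.' (not opp) -> no flip
Dir E: first cell '.' (not opp) -> no flip
Dir SW: first cell '.' (not opp) -> no flip
Dir S: opp run (1,3) (2,3) (3,3) (4,3) capped by B -> flip
Dir SE: first cell '.' (not opp) -> no flip
All flips: (1,3) (2,3) (3,3) (4,3)

Answer: ...B....
...B....
..WB....
...BB...
...BB...
...BB...
..B.....
........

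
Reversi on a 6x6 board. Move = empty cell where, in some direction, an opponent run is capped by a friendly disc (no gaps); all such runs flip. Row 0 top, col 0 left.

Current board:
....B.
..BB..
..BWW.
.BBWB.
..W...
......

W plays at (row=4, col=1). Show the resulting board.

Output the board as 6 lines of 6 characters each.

Place W at (4,1); scan 8 dirs for brackets.
Dir NW: first cell '.' (not opp) -> no flip
Dir N: opp run (3,1), next='.' -> no flip
Dir NE: opp run (3,2) capped by W -> flip
Dir W: first cell '.' (not opp) -> no flip
Dir E: first cell 'W' (not opp) -> no flip
Dir SW: first cell '.' (not opp) -> no flip
Dir S: first cell '.' (not opp) -> no flip
Dir SE: first cell '.' (not opp) -> no flip
All flips: (3,2)

Answer: ....B.
..BB..
..BWW.
.BWWB.
.WW...
......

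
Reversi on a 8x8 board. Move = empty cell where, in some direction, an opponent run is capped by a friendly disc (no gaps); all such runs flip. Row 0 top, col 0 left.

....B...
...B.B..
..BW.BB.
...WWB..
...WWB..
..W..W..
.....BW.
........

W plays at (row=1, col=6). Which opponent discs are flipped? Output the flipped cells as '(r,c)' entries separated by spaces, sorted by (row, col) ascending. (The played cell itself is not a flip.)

Answer: (2,5)

Derivation:
Dir NW: first cell '.' (not opp) -> no flip
Dir N: first cell '.' (not opp) -> no flip
Dir NE: first cell '.' (not opp) -> no flip
Dir W: opp run (1,5), next='.' -> no flip
Dir E: first cell '.' (not opp) -> no flip
Dir SW: opp run (2,5) capped by W -> flip
Dir S: opp run (2,6), next='.' -> no flip
Dir SE: first cell '.' (not opp) -> no flip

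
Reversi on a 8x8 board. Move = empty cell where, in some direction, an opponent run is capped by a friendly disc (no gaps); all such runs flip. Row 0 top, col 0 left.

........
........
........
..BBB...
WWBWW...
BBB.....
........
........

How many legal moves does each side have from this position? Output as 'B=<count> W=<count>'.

-- B to move --
(3,0): flips 2 -> legal
(3,1): flips 1 -> legal
(3,5): no bracket -> illegal
(4,5): flips 2 -> legal
(5,3): flips 1 -> legal
(5,4): flips 2 -> legal
(5,5): flips 1 -> legal
B mobility = 6
-- W to move --
(2,1): flips 1 -> legal
(2,2): flips 1 -> legal
(2,3): flips 2 -> legal
(2,4): flips 1 -> legal
(2,5): flips 1 -> legal
(3,1): no bracket -> illegal
(3,5): no bracket -> illegal
(4,5): no bracket -> illegal
(5,3): no bracket -> illegal
(6,0): flips 1 -> legal
(6,1): flips 2 -> legal
(6,2): flips 1 -> legal
(6,3): flips 1 -> legal
W mobility = 9

Answer: B=6 W=9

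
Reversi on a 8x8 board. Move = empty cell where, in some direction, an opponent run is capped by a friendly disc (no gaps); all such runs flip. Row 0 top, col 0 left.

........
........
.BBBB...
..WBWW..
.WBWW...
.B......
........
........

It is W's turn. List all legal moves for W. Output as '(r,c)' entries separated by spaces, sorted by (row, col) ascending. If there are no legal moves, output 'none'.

Answer: (1,0) (1,1) (1,2) (1,3) (1,4) (5,2) (6,1)

Derivation:
(1,0): flips 1 -> legal
(1,1): flips 2 -> legal
(1,2): flips 2 -> legal
(1,3): flips 3 -> legal
(1,4): flips 2 -> legal
(1,5): no bracket -> illegal
(2,0): no bracket -> illegal
(2,5): no bracket -> illegal
(3,0): no bracket -> illegal
(3,1): no bracket -> illegal
(4,0): no bracket -> illegal
(5,0): no bracket -> illegal
(5,2): flips 1 -> legal
(5,3): no bracket -> illegal
(6,0): no bracket -> illegal
(6,1): flips 1 -> legal
(6,2): no bracket -> illegal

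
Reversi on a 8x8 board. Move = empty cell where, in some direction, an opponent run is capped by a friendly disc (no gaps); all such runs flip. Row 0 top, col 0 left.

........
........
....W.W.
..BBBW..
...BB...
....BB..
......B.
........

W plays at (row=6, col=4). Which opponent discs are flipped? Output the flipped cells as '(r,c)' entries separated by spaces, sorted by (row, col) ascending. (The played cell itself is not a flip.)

Answer: (3,4) (4,4) (5,4)

Derivation:
Dir NW: first cell '.' (not opp) -> no flip
Dir N: opp run (5,4) (4,4) (3,4) capped by W -> flip
Dir NE: opp run (5,5), next='.' -> no flip
Dir W: first cell '.' (not opp) -> no flip
Dir E: first cell '.' (not opp) -> no flip
Dir SW: first cell '.' (not opp) -> no flip
Dir S: first cell '.' (not opp) -> no flip
Dir SE: first cell '.' (not opp) -> no flip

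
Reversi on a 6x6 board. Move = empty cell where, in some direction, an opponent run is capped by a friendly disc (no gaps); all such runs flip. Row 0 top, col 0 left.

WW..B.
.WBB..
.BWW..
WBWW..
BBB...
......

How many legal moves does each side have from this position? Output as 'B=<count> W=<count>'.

-- B to move --
(0,2): no bracket -> illegal
(1,0): flips 1 -> legal
(1,4): flips 2 -> legal
(2,0): flips 1 -> legal
(2,4): flips 3 -> legal
(3,4): flips 3 -> legal
(4,3): flips 3 -> legal
(4,4): no bracket -> illegal
B mobility = 6
-- W to move --
(0,2): flips 1 -> legal
(0,3): flips 3 -> legal
(0,5): no bracket -> illegal
(1,0): flips 1 -> legal
(1,4): flips 2 -> legal
(1,5): no bracket -> illegal
(2,0): flips 1 -> legal
(2,4): no bracket -> illegal
(4,3): no bracket -> illegal
(5,0): flips 2 -> legal
(5,1): flips 4 -> legal
(5,2): flips 2 -> legal
(5,3): no bracket -> illegal
W mobility = 8

Answer: B=6 W=8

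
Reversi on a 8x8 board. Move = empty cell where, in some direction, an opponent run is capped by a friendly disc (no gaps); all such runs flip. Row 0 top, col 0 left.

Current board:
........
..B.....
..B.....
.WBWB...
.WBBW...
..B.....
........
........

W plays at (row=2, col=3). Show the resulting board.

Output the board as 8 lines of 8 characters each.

Place W at (2,3); scan 8 dirs for brackets.
Dir NW: opp run (1,2), next='.' -> no flip
Dir N: first cell '.' (not opp) -> no flip
Dir NE: first cell '.' (not opp) -> no flip
Dir W: opp run (2,2), next='.' -> no flip
Dir E: first cell '.' (not opp) -> no flip
Dir SW: opp run (3,2) capped by W -> flip
Dir S: first cell 'W' (not opp) -> no flip
Dir SE: opp run (3,4), next='.' -> no flip
All flips: (3,2)

Answer: ........
..B.....
..BW....
.WWWB...
.WBBW...
..B.....
........
........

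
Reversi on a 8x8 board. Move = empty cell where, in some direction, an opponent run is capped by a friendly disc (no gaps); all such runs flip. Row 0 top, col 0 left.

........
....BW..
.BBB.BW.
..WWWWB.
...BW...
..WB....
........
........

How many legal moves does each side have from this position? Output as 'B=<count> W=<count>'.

Answer: B=11 W=13

Derivation:
-- B to move --
(0,4): no bracket -> illegal
(0,5): flips 1 -> legal
(0,6): no bracket -> illegal
(1,6): flips 2 -> legal
(1,7): flips 3 -> legal
(2,4): no bracket -> illegal
(2,7): flips 1 -> legal
(3,1): flips 4 -> legal
(3,7): no bracket -> illegal
(4,1): flips 1 -> legal
(4,2): flips 1 -> legal
(4,5): flips 3 -> legal
(4,6): no bracket -> illegal
(5,1): flips 1 -> legal
(5,4): no bracket -> illegal
(5,5): flips 2 -> legal
(6,1): flips 1 -> legal
(6,2): no bracket -> illegal
(6,3): no bracket -> illegal
B mobility = 11
-- W to move --
(0,3): no bracket -> illegal
(0,4): no bracket -> illegal
(0,5): flips 2 -> legal
(1,0): flips 1 -> legal
(1,1): flips 1 -> legal
(1,2): flips 2 -> legal
(1,3): flips 2 -> legal
(1,6): flips 1 -> legal
(2,0): no bracket -> illegal
(2,4): flips 1 -> legal
(2,7): no bracket -> illegal
(3,0): no bracket -> illegal
(3,1): no bracket -> illegal
(3,7): flips 1 -> legal
(4,2): flips 1 -> legal
(4,5): no bracket -> illegal
(4,6): flips 1 -> legal
(4,7): no bracket -> illegal
(5,4): flips 2 -> legal
(6,2): flips 1 -> legal
(6,3): flips 2 -> legal
(6,4): no bracket -> illegal
W mobility = 13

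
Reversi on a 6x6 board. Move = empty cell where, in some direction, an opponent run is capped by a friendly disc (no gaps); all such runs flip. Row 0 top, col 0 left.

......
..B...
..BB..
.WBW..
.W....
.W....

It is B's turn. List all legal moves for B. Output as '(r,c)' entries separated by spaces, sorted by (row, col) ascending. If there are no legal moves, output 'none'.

(2,0): no bracket -> illegal
(2,1): no bracket -> illegal
(2,4): no bracket -> illegal
(3,0): flips 1 -> legal
(3,4): flips 1 -> legal
(4,0): flips 1 -> legal
(4,2): no bracket -> illegal
(4,3): flips 1 -> legal
(4,4): flips 1 -> legal
(5,0): flips 1 -> legal
(5,2): no bracket -> illegal

Answer: (3,0) (3,4) (4,0) (4,3) (4,4) (5,0)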